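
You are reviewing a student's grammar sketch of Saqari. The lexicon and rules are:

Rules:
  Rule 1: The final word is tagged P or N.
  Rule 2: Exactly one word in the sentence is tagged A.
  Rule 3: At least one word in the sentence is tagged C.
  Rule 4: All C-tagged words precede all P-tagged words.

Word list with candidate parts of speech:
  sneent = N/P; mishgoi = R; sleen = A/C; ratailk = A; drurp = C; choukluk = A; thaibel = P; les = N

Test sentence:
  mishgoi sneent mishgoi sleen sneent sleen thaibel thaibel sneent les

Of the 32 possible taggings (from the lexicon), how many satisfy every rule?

6

Candidates per position — 1:mishgoi {R}; 2:sneent {N,P}; 3:mishgoi {R}; 4:sleen {A,C}; 5:sneent {N,P}; 6:sleen {A,C}; 7:thaibel {P}; 8:thaibel {P}; 9:sneent {N,P}; 10:les {N}.
There are 32 candidate sequences in total.
Checking each against the rules leaves 6 sequences.
Count = 6.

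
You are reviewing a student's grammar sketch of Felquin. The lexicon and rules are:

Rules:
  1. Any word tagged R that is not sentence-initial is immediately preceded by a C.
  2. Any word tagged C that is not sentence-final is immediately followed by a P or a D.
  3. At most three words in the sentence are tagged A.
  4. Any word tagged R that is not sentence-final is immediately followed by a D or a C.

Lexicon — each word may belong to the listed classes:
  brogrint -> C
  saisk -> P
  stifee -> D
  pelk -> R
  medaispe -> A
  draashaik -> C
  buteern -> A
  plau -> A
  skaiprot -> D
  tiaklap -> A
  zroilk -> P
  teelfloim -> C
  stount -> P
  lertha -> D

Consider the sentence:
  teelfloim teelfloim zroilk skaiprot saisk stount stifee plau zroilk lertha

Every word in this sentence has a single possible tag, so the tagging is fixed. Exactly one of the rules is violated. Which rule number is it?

Fixed tagging: C C P D P P D A P D.
Applying the rules: R1 ok, R2 fails, R3 ok, R4 ok.
Only rule 2 fails.

2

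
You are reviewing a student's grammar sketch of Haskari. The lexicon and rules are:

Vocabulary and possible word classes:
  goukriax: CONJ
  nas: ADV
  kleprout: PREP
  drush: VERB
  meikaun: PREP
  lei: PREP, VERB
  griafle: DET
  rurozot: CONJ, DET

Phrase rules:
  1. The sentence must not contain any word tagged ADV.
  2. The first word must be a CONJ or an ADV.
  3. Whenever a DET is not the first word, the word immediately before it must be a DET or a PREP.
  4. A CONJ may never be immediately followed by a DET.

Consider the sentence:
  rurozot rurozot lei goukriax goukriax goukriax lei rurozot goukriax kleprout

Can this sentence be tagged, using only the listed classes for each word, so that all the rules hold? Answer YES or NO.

YES

Candidates per position — 1:rurozot {CONJ,DET}; 2:rurozot {CONJ,DET}; 3:lei {PREP,VERB}; 4:goukriax {CONJ}; 5:goukriax {CONJ}; 6:goukriax {CONJ}; 7:lei {PREP,VERB}; 8:rurozot {CONJ,DET}; 9:goukriax {CONJ}; 10:kleprout {PREP}.
One satisfying assignment: CONJ CONJ PREP CONJ CONJ CONJ VERB CONJ CONJ PREP.
Checking: rule 1 holds; rule 2 holds; rule 3 holds; rule 4 holds.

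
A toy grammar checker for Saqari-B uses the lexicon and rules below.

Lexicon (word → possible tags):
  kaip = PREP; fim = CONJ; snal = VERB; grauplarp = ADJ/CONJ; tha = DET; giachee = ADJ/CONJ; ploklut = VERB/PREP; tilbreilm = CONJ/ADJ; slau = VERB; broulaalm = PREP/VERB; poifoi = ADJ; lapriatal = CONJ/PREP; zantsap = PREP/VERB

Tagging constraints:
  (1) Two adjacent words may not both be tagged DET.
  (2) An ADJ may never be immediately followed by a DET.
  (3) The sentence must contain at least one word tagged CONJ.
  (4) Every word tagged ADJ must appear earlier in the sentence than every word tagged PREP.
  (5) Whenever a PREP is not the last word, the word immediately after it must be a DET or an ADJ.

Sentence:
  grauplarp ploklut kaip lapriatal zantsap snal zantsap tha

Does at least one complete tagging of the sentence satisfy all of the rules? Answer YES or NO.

NO

Candidates per position — 1:grauplarp {ADJ,CONJ}; 2:ploklut {VERB,PREP}; 3:kaip {PREP}; 4:lapriatal {CONJ,PREP}; 5:zantsap {PREP,VERB}; 6:snal {VERB}; 7:zantsap {PREP,VERB}; 8:tha {DET}.
Rule 5 cannot be satisfied by any choice of tags from the lexicon.
So there is no consistent tagging.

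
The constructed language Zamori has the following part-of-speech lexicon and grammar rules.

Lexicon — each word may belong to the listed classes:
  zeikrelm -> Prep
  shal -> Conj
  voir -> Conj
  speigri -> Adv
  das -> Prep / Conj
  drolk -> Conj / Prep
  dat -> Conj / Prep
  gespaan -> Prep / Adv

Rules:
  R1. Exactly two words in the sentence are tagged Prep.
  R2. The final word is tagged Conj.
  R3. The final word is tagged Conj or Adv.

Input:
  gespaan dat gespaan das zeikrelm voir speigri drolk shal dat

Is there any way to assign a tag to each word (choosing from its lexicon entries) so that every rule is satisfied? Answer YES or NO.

YES

Candidates per position — 1:gespaan {Prep,Adv}; 2:dat {Conj,Prep}; 3:gespaan {Prep,Adv}; 4:das {Prep,Conj}; 5:zeikrelm {Prep}; 6:voir {Conj}; 7:speigri {Adv}; 8:drolk {Conj,Prep}; 9:shal {Conj}; 10:dat {Conj,Prep}.
One satisfying assignment: Adv Conj Adv Prep Prep Conj Adv Conj Conj Conj.
Check: rule 1 ✓; rule 2 ✓; rule 3 ✓.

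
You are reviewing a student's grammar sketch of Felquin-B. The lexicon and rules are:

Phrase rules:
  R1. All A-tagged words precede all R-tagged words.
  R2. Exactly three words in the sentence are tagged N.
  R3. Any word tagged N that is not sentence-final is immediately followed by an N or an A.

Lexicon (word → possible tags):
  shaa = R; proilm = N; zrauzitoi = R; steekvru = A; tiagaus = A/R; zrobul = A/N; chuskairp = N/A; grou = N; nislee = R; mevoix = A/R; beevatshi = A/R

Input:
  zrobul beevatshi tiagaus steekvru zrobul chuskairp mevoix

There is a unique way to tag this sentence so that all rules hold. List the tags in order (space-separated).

N A A A N N A

Candidates per position — 1:zrobul {A,N}; 2:beevatshi {A,R}; 3:tiagaus {A,R}; 4:steekvru {A}; 5:zrobul {A,N}; 6:chuskairp {N,A}; 7:mevoix {A,R}.
At position 1, choosing A makes rule 2 impossible to satisfy; hence N.
At position 2, choosing R makes rule 1 impossible to satisfy; hence A.
At position 3, choosing R makes rule 1 impossible to satisfy; hence A.
At position 5, choosing A makes rule 2 impossible to satisfy; hence N.
At position 6, choosing A makes rule 2 impossible to satisfy; hence N.
At position 7, choosing R makes rule 3 impossible to satisfy; hence A.
That leaves exactly one tagging: N A A A N N A.
Rule-by-rule: rule 1 ✓; rule 2 ✓; rule 3 ✓.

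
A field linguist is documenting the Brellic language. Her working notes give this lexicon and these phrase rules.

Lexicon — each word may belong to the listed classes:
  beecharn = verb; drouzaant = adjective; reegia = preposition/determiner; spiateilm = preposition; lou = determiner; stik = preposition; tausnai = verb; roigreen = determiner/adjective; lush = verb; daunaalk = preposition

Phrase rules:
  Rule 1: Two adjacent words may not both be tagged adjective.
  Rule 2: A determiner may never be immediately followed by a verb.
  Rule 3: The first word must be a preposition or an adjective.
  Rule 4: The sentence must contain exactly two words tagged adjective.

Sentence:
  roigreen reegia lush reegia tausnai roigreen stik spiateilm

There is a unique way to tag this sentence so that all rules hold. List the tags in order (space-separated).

adjective preposition verb preposition verb adjective preposition preposition

Candidates per position — 1:roigreen {determiner,adjective}; 2:reegia {preposition,determiner}; 3:lush {verb}; 4:reegia {preposition,determiner}; 5:tausnai {verb}; 6:roigreen {determiner,adjective}; 7:stik {preposition}; 8:spiateilm {preposition}.
At position 1, choosing determiner makes rule 3 impossible to satisfy; hence adjective.
At position 2, choosing determiner makes rule 2 impossible to satisfy; hence preposition.
At position 4, choosing determiner makes rule 2 impossible to satisfy; hence preposition.
At position 6, choosing determiner makes rule 4 impossible to satisfy; hence adjective.
The unique satisfying tagging is: adjective preposition verb preposition verb adjective preposition preposition.
Checking: rule 1 satisfied; rule 2 satisfied; rule 3 satisfied; rule 4 satisfied.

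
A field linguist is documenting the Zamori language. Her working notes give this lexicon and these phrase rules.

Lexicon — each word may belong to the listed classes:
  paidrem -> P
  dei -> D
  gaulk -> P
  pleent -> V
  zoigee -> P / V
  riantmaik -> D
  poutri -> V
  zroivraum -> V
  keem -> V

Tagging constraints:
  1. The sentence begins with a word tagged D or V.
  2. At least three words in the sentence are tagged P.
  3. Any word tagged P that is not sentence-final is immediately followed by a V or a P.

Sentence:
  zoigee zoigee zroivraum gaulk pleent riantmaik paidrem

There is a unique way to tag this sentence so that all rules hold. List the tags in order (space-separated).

V P V P V D P

Candidates per position — 1:zoigee {P,V}; 2:zoigee {P,V}; 3:zroivraum {V}; 4:gaulk {P}; 5:pleent {V}; 6:riantmaik {D}; 7:paidrem {P}.
If word 1 were P, no tagging could satisfy rule 1; so word 1 is V.
If word 2 were V, no tagging could satisfy rule 2; so word 2 is P.
That leaves exactly one tagging: V P V P V D P.
Checking: rule 1 satisfied; rule 2 satisfied; rule 3 satisfied.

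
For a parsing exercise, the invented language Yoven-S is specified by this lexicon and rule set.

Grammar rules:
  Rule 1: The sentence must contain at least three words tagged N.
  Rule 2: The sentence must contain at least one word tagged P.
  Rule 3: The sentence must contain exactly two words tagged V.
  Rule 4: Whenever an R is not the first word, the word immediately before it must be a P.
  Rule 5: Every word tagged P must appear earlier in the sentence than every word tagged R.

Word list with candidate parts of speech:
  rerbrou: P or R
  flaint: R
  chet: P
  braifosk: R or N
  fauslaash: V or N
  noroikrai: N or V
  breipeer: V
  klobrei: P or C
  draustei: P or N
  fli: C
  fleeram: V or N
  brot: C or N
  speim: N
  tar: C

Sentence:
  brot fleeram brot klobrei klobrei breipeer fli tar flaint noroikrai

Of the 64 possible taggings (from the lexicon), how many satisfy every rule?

Candidates per position — 1:brot {C,N}; 2:fleeram {V,N}; 3:brot {C,N}; 4:klobrei {P,C}; 5:klobrei {P,C}; 6:breipeer {V}; 7:fli {C}; 8:tar {C}; 9:flaint {R}; 10:noroikrai {N,V}.
There are 64 candidate sequences in total.
Rule 4 cannot be satisfied by any choice of tags from the lexicon.
So there is no consistent tagging.
Count = 0.

0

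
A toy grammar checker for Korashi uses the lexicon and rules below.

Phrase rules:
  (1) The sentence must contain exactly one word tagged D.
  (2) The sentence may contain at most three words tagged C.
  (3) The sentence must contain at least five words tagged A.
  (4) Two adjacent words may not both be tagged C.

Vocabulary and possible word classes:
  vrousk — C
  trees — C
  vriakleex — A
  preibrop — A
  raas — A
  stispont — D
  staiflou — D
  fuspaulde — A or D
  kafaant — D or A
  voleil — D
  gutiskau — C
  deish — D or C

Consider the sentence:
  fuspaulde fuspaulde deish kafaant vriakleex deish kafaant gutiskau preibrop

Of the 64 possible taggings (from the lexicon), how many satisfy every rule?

Candidates per position — 1:fuspaulde {A,D}; 2:fuspaulde {A,D}; 3:deish {D,C}; 4:kafaant {D,A}; 5:vriakleex {A}; 6:deish {D,C}; 7:kafaant {D,A}; 8:gutiskau {C}; 9:preibrop {A}.
There are 64 candidate sequences in total.
Checking each against the rules leaves 6 sequences.
Count = 6.

6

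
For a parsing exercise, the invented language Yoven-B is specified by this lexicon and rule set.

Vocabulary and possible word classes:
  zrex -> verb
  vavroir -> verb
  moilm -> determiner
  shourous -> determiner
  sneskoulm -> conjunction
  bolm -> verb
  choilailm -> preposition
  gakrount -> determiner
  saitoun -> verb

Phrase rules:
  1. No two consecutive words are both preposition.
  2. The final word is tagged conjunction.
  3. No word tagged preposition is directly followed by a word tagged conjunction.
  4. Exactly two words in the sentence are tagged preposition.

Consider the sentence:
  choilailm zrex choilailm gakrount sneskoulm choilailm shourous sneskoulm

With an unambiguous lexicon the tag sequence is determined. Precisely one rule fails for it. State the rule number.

4

Fixed tagging: preposition verb preposition determiner conjunction preposition determiner conjunction.
Checking each rule: R1 ✓, R2 ✓, R3 ✓, R4 ✗.
Only rule 4 fails.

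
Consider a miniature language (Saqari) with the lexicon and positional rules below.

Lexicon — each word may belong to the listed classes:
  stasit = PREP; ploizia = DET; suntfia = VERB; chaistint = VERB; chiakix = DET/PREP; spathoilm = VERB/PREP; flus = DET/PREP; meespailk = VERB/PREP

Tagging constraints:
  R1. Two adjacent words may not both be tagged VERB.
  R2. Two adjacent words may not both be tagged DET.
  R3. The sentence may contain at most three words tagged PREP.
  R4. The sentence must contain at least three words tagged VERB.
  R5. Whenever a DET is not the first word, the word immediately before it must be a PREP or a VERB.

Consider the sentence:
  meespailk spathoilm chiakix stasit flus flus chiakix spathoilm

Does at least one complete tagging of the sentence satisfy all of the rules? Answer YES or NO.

Candidates per position — 1:meespailk {VERB,PREP}; 2:spathoilm {VERB,PREP}; 3:chiakix {DET,PREP}; 4:stasit {PREP}; 5:flus {DET,PREP}; 6:flus {DET,PREP}; 7:chiakix {DET,PREP}; 8:spathoilm {VERB,PREP}.
Every candidate sequence violates at least one rule; no consistent tagging exists.

NO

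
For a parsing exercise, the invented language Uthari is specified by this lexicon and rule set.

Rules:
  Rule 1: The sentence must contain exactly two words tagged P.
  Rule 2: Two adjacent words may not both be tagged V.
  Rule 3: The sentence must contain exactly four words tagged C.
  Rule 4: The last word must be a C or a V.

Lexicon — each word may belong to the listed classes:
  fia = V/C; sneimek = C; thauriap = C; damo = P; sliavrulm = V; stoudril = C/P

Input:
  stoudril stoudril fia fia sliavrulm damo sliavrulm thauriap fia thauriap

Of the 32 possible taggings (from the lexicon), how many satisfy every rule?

2

Candidates per position — 1:stoudril {C,P}; 2:stoudril {C,P}; 3:fia {V,C}; 4:fia {V,C}; 5:sliavrulm {V}; 6:damo {P}; 7:sliavrulm {V}; 8:thauriap {C}; 9:fia {V,C}; 10:thauriap {C}.
There are 32 candidate sequences in total.
The sequences that satisfy every rule: C P V C V P V C V C; P C V C V P V C V C.
Count = 2.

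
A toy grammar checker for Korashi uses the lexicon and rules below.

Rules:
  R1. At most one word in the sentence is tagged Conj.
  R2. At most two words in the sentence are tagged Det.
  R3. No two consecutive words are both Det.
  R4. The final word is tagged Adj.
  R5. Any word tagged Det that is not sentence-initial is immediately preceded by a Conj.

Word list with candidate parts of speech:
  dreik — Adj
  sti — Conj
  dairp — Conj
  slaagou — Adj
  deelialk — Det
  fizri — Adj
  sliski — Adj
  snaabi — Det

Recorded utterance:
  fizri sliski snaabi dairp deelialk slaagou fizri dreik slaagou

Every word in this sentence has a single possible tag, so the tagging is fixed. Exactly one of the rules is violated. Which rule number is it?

5

Fixed tagging: Adj Adj Det Conj Det Adj Adj Adj Adj.
Checking each rule: R1 pass, R2 pass, R3 pass, R4 pass, R5 fail.
Only rule 5 fails.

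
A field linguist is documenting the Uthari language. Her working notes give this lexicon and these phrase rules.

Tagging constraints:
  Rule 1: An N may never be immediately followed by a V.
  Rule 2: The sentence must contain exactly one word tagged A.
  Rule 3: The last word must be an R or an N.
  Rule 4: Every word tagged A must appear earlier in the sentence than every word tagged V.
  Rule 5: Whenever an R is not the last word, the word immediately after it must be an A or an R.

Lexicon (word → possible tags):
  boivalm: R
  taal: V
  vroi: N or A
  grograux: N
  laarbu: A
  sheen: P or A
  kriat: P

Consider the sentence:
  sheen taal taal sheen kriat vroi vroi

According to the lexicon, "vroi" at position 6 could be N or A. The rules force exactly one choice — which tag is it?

Candidates per position — 1:sheen {P,A}; 2:taal {V}; 3:taal {V}; 4:sheen {P,A}; 5:kriat {P}; 6:vroi {N,A}; 7:vroi {N,A}.
Position 4: tagging it A would leave rule 4 unsatisfiable, so it must be P.
Position 6: tagging it A would leave rule 4 unsatisfiable, so it must be N.
Position 7: tagging it A would leave rule 3 unsatisfiable, so it must be N.
Position 1: tagging it P would leave rule 2 unsatisfiable, so it must be A.
The only consistent sequence is: A V V P P N N.
Rule-by-rule: rule 1 holds; rule 2 holds; rule 3 holds; rule 4 holds; rule 5 holds.

N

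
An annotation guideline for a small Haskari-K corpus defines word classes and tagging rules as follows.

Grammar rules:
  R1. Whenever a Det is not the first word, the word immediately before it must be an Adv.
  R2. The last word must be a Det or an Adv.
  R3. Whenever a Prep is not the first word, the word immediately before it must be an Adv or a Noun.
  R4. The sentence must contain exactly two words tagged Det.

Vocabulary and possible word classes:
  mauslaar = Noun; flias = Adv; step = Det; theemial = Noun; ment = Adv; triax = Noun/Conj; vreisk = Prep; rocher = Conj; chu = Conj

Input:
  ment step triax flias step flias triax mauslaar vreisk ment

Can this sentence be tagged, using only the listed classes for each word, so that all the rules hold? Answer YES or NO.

Candidates per position — 1:ment {Adv}; 2:step {Det}; 3:triax {Noun,Conj}; 4:flias {Adv}; 5:step {Det}; 6:flias {Adv}; 7:triax {Noun,Conj}; 8:mauslaar {Noun}; 9:vreisk {Prep}; 10:ment {Adv}.
One satisfying assignment: Adv Det Conj Adv Det Adv Noun Noun Prep Adv.
Verifying each rule — rule 1 ✓; rule 2 ✓; rule 3 ✓; rule 4 ✓.

YES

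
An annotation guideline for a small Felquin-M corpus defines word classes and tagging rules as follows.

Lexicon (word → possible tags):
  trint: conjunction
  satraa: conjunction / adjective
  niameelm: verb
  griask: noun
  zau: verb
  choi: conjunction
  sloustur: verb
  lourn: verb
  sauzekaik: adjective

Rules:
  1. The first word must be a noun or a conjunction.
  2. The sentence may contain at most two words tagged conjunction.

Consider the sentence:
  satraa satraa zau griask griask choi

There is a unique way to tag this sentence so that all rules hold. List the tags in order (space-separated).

Candidates per position — 1:satraa {conjunction,adjective}; 2:satraa {conjunction,adjective}; 3:zau {verb}; 4:griask {noun}; 5:griask {noun}; 6:choi {conjunction}.
If word 1 were adjective, no tagging could satisfy rule 1; so word 1 is conjunction.
If word 2 were conjunction, no tagging could satisfy rule 2; so word 2 is adjective.
That leaves exactly one tagging: conjunction adjective verb noun noun conjunction.
Rule-by-rule: rule 1 satisfied; rule 2 satisfied.

conjunction adjective verb noun noun conjunction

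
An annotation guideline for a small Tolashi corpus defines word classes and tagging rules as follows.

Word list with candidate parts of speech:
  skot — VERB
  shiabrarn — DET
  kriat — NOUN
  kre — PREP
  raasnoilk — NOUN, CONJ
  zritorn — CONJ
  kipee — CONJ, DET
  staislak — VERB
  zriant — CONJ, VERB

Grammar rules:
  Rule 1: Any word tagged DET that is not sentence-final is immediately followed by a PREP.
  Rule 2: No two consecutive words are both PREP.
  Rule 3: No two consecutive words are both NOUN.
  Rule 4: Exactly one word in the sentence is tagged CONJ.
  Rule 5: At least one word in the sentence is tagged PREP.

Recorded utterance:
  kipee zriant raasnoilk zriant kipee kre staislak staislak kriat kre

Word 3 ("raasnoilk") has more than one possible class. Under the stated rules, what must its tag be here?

NOUN

Candidates per position — 1:kipee {CONJ,DET}; 2:zriant {CONJ,VERB}; 3:raasnoilk {NOUN,CONJ}; 4:zriant {CONJ,VERB}; 5:kipee {CONJ,DET}; 6:kre {PREP}; 7:staislak {VERB}; 8:staislak {VERB}; 9:kriat {NOUN}; 10:kre {PREP}.
Position 1: DET is ruled out by rule 1; that leaves CONJ.
Position 2: CONJ is ruled out by rule 4; that leaves VERB.
Position 3: CONJ is ruled out by rule 4; that leaves NOUN.
Position 4: CONJ is ruled out by rule 4; that leaves VERB.
Position 5: CONJ is ruled out by rule 4; that leaves DET.
So the tagging must be: CONJ VERB NOUN VERB DET PREP VERB VERB NOUN PREP.
Rule-by-rule: rule 1 holds; rule 2 holds; rule 3 holds; rule 4 holds; rule 5 holds.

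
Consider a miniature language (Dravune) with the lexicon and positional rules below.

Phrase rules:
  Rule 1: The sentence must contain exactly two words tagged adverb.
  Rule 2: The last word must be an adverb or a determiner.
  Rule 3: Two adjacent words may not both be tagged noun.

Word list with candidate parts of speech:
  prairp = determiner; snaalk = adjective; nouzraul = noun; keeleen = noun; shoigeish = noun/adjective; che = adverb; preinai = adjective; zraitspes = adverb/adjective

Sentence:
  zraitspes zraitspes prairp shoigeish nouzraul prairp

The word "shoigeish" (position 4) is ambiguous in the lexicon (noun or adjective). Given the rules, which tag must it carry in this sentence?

adjective

Candidates per position — 1:zraitspes {adverb,adjective}; 2:zraitspes {adverb,adjective}; 3:prairp {determiner}; 4:shoigeish {noun,adjective}; 5:nouzraul {noun}; 6:prairp {determiner}.
Word 1 cannot be adjective — rule 1 would then fail for every completion. It is adverb.
Word 2 cannot be adjective — rule 1 would then fail for every completion. It is adverb.
Word 4 cannot be noun — rule 3 would then fail for every completion. It is adjective.
The only consistent sequence is: adverb adverb determiner adjective noun determiner.
Check: rule 1 satisfied; rule 2 satisfied; rule 3 satisfied.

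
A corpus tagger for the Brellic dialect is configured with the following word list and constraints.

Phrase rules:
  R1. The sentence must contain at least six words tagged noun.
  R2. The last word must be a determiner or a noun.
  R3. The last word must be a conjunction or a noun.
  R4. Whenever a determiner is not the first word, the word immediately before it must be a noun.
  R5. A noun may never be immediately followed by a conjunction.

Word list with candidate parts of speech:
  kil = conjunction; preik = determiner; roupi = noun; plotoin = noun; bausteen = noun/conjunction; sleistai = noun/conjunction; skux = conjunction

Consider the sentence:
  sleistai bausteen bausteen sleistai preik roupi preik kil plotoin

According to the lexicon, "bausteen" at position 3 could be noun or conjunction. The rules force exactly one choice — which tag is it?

Candidates per position — 1:sleistai {noun,conjunction}; 2:bausteen {noun,conjunction}; 3:bausteen {noun,conjunction}; 4:sleistai {noun,conjunction}; 5:preik {determiner}; 6:roupi {noun}; 7:preik {determiner}; 8:kil {conjunction}; 9:plotoin {noun}.
At position 1, choosing conjunction makes rule 1 impossible to satisfy; hence noun.
At position 2, choosing conjunction makes rule 1 impossible to satisfy; hence noun.
At position 3, choosing conjunction makes rule 1 impossible to satisfy; hence noun.
At position 4, choosing conjunction makes rule 1 impossible to satisfy; hence noun.
The unique satisfying tagging is: noun noun noun noun determiner noun determiner conjunction noun.
Check: rule 1 satisfied; rule 2 satisfied; rule 3 satisfied; rule 4 satisfied; rule 5 satisfied.

noun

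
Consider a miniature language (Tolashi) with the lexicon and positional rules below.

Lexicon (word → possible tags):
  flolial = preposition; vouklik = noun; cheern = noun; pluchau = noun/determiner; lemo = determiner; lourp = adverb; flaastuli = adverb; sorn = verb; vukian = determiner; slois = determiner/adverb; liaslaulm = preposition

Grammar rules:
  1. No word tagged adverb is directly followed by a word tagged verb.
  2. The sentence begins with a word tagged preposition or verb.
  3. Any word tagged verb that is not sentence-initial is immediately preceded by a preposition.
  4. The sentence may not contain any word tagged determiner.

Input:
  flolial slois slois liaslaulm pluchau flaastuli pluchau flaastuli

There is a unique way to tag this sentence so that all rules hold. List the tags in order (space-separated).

preposition adverb adverb preposition noun adverb noun adverb

Candidates per position — 1:flolial {preposition}; 2:slois {determiner,adverb}; 3:slois {determiner,adverb}; 4:liaslaulm {preposition}; 5:pluchau {noun,determiner}; 6:flaastuli {adverb}; 7:pluchau {noun,determiner}; 8:flaastuli {adverb}.
At position 2, choosing determiner makes rule 4 impossible to satisfy; hence adverb.
At position 3, choosing determiner makes rule 4 impossible to satisfy; hence adverb.
At position 5, choosing determiner makes rule 4 impossible to satisfy; hence noun.
At position 7, choosing determiner makes rule 4 impossible to satisfy; hence noun.
That leaves exactly one tagging: preposition adverb adverb preposition noun adverb noun adverb.
Checking: rule 1 holds; rule 2 holds; rule 3 holds; rule 4 holds.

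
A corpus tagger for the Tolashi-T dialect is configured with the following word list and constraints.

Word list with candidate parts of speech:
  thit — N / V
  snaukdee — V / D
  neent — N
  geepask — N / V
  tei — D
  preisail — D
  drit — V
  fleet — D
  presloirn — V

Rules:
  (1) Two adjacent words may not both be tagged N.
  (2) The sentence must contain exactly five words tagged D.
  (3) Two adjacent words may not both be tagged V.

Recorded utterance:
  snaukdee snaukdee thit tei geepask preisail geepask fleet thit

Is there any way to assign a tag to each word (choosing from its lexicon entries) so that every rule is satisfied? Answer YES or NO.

Candidates per position — 1:snaukdee {V,D}; 2:snaukdee {V,D}; 3:thit {N,V}; 4:tei {D}; 5:geepask {N,V}; 6:preisail {D}; 7:geepask {N,V}; 8:fleet {D}; 9:thit {N,V}.
One satisfying assignment: D D N D N D V D N.
Verifying each rule — rule 1 satisfied; rule 2 satisfied; rule 3 satisfied.

YES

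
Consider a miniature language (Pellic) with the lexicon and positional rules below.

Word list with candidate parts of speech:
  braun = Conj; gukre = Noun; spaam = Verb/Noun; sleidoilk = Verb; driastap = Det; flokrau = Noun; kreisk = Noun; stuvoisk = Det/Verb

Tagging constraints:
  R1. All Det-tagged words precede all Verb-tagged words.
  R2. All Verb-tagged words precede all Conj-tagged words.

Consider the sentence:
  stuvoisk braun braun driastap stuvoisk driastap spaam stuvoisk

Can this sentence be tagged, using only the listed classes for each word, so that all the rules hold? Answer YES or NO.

Candidates per position — 1:stuvoisk {Det,Verb}; 2:braun {Conj}; 3:braun {Conj}; 4:driastap {Det}; 5:stuvoisk {Det,Verb}; 6:driastap {Det}; 7:spaam {Verb,Noun}; 8:stuvoisk {Det,Verb}.
One satisfying assignment: Det Conj Conj Det Det Det Noun Det.
Checking: rule 1 ✓; rule 2 ✓.

YES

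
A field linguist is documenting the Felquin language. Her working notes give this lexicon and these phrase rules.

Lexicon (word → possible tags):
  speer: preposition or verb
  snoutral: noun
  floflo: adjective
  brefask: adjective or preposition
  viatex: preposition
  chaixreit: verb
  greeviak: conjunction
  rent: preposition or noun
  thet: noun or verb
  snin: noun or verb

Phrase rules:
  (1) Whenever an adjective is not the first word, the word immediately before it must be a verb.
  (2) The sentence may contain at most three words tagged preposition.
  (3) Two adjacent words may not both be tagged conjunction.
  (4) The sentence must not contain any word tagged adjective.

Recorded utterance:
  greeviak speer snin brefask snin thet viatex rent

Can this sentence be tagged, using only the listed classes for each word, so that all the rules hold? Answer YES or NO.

YES

Candidates per position — 1:greeviak {conjunction}; 2:speer {preposition,verb}; 3:snin {noun,verb}; 4:brefask {adjective,preposition}; 5:snin {noun,verb}; 6:thet {noun,verb}; 7:viatex {preposition}; 8:rent {preposition,noun}.
One satisfying assignment: conjunction preposition verb preposition verb verb preposition noun.
Checking: rule 1 satisfied; rule 2 satisfied; rule 3 satisfied; rule 4 satisfied.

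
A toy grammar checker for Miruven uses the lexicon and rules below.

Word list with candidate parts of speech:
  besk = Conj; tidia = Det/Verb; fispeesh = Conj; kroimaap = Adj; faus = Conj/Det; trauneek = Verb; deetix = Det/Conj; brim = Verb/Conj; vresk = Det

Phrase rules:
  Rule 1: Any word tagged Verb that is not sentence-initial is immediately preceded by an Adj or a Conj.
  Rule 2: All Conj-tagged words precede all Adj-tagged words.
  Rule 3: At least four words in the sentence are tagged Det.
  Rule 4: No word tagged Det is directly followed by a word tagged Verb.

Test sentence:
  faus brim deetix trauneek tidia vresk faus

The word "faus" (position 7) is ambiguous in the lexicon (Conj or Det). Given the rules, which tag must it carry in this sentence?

Det

Candidates per position — 1:faus {Conj,Det}; 2:brim {Verb,Conj}; 3:deetix {Det,Conj}; 4:trauneek {Verb}; 5:tidia {Det,Verb}; 6:vresk {Det}; 7:faus {Conj,Det}.
At position 3, choosing Det makes rule 1 impossible to satisfy; hence Conj.
At position 5, choosing Verb makes rule 1 impossible to satisfy; hence Det.
At position 7, choosing Conj makes rule 3 impossible to satisfy; hence Det.
At position 1, choosing Conj makes rule 3 impossible to satisfy; hence Det.
At position 2, choosing Verb makes rule 1 impossible to satisfy; hence Conj.
The unique satisfying tagging is: Det Conj Conj Verb Det Det Det.
Check: rule 1 ✓; rule 2 ✓; rule 3 ✓; rule 4 ✓.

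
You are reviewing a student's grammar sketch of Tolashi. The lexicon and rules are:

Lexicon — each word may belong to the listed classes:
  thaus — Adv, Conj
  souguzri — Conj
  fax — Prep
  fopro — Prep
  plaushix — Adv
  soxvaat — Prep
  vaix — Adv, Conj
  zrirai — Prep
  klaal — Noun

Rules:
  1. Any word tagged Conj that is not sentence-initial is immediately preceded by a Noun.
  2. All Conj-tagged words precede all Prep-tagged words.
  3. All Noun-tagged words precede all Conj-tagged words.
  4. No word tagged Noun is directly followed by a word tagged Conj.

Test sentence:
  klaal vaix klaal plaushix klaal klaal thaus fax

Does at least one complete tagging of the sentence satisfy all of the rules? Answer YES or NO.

YES

Candidates per position — 1:klaal {Noun}; 2:vaix {Adv,Conj}; 3:klaal {Noun}; 4:plaushix {Adv}; 5:klaal {Noun}; 6:klaal {Noun}; 7:thaus {Adv,Conj}; 8:fax {Prep}.
One satisfying assignment: Noun Adv Noun Adv Noun Noun Adv Prep.
Verifying each rule — rule 1 ok; rule 2 ok; rule 3 ok; rule 4 ok.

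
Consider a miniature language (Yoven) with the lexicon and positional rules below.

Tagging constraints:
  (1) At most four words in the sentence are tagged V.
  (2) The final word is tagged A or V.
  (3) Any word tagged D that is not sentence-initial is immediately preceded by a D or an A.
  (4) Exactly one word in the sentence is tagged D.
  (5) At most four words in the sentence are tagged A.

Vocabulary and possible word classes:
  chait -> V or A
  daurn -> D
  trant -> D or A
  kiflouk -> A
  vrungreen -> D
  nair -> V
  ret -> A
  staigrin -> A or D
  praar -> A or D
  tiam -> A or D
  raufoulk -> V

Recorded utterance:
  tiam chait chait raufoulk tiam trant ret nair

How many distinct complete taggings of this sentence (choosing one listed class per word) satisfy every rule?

6

Candidates per position — 1:tiam {A,D}; 2:chait {V,A}; 3:chait {V,A}; 4:raufoulk {V}; 5:tiam {A,D}; 6:trant {D,A}; 7:ret {A}; 8:nair {V}.
There are 32 candidate sequences in total.
Checking each against the rules leaves 6 sequences.
Count = 6.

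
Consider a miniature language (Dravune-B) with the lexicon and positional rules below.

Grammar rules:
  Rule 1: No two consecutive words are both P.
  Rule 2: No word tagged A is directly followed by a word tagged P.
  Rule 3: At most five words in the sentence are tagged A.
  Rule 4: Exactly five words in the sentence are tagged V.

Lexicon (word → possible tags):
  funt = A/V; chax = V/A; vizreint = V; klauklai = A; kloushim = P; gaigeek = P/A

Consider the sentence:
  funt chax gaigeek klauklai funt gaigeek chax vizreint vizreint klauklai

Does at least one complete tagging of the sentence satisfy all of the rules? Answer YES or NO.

YES

Candidates per position — 1:funt {A,V}; 2:chax {V,A}; 3:gaigeek {P,A}; 4:klauklai {A}; 5:funt {A,V}; 6:gaigeek {P,A}; 7:chax {V,A}; 8:vizreint {V}; 9:vizreint {V}; 10:klauklai {A}.
One satisfying assignment: V V P A A A V V V A.
Checking: rule 1 ✓; rule 2 ✓; rule 3 ✓; rule 4 ✓.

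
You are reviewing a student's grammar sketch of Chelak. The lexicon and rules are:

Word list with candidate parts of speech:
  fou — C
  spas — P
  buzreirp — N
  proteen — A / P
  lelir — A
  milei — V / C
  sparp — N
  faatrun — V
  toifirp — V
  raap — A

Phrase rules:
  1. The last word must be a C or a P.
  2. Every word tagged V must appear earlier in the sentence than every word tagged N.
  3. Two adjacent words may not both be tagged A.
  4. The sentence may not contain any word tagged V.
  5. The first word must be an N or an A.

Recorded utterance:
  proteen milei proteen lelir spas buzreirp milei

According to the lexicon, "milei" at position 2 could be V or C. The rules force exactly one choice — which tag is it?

Candidates per position — 1:proteen {A,P}; 2:milei {V,C}; 3:proteen {A,P}; 4:lelir {A}; 5:spas {P}; 6:buzreirp {N}; 7:milei {V,C}.
If word 1 were P, no tagging could satisfy rule 5; so word 1 is A.
If word 2 were V, no tagging could satisfy rule 4; so word 2 is C.
If word 3 were A, no tagging could satisfy rule 3; so word 3 is P.
If word 7 were V, no tagging could satisfy rule 1; so word 7 is C.
The unique satisfying tagging is: A C P A P N C.
Check: rule 1 ✓; rule 2 ✓; rule 3 ✓; rule 4 ✓; rule 5 ✓.

C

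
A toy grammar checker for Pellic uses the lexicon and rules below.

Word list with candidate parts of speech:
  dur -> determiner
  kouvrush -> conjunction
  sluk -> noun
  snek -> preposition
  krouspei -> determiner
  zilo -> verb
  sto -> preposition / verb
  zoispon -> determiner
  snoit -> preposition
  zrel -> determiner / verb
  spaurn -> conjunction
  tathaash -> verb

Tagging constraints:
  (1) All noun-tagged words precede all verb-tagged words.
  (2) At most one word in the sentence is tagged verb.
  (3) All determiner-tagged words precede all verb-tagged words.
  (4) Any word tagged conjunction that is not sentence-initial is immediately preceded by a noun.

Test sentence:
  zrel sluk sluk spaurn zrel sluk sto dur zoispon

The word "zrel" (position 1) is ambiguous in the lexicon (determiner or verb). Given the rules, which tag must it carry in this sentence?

determiner

Candidates per position — 1:zrel {determiner,verb}; 2:sluk {noun}; 3:sluk {noun}; 4:spaurn {conjunction}; 5:zrel {determiner,verb}; 6:sluk {noun}; 7:sto {preposition,verb}; 8:dur {determiner}; 9:zoispon {determiner}.
Position 1: tagging it verb would leave rule 1 unsatisfiable, so it must be determiner.
Position 5: tagging it verb would leave rule 1 unsatisfiable, so it must be determiner.
Position 7: tagging it verb would leave rule 3 unsatisfiable, so it must be preposition.
That leaves exactly one tagging: determiner noun noun conjunction determiner noun preposition determiner determiner.
Checking: rule 1 ok; rule 2 ok; rule 3 ok; rule 4 ok.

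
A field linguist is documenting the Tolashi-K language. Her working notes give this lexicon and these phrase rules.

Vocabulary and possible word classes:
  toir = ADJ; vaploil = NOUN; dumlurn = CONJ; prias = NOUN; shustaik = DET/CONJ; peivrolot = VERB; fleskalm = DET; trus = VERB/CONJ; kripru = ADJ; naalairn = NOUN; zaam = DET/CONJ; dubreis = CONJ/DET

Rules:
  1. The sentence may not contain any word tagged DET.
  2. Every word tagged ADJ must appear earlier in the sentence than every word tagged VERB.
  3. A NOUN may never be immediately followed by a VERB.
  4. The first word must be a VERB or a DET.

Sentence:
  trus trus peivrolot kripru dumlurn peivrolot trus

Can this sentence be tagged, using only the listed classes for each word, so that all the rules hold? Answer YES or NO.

Candidates per position — 1:trus {VERB,CONJ}; 2:trus {VERB,CONJ}; 3:peivrolot {VERB}; 4:kripru {ADJ}; 5:dumlurn {CONJ}; 6:peivrolot {VERB}; 7:trus {VERB,CONJ}.
Rule 2 cannot be satisfied by any choice of tags from the lexicon.
So there is no consistent tagging.

NO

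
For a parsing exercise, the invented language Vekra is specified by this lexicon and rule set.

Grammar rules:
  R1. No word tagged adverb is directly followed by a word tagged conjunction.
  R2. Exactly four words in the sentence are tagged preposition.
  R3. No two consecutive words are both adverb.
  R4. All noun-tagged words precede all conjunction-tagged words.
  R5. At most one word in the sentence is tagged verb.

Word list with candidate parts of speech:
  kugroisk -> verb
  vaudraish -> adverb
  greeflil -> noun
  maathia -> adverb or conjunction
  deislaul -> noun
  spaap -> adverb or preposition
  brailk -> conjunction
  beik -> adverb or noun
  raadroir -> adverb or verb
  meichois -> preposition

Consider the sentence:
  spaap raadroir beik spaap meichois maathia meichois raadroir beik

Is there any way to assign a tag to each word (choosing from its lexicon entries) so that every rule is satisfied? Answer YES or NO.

YES

Candidates per position — 1:spaap {adverb,preposition}; 2:raadroir {adverb,verb}; 3:beik {adverb,noun}; 4:spaap {adverb,preposition}; 5:meichois {preposition}; 6:maathia {adverb,conjunction}; 7:meichois {preposition}; 8:raadroir {adverb,verb}; 9:beik {adverb,noun}.
One satisfying assignment: preposition adverb noun preposition preposition adverb preposition verb noun.
Checking: rule 1 holds; rule 2 holds; rule 3 holds; rule 4 holds; rule 5 holds.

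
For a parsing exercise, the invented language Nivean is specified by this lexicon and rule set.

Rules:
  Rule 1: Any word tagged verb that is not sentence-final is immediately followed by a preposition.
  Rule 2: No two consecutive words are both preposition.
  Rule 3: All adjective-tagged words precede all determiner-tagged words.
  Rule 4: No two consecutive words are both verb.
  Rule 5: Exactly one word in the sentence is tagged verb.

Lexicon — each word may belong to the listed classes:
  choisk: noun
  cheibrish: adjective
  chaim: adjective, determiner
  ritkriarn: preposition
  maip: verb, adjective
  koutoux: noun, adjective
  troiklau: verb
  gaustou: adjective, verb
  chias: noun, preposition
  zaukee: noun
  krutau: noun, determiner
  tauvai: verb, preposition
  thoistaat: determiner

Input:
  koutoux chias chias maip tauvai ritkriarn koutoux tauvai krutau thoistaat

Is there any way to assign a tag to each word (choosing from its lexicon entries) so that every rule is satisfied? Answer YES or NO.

Candidates per position — 1:koutoux {noun,adjective}; 2:chias {noun,preposition}; 3:chias {noun,preposition}; 4:maip {verb,adjective}; 5:tauvai {verb,preposition}; 6:ritkriarn {preposition}; 7:koutoux {noun,adjective}; 8:tauvai {verb,preposition}; 9:krutau {noun,determiner}; 10:thoistaat {determiner}.
One satisfying assignment: noun preposition noun adjective verb preposition adjective preposition determiner determiner.
Checking: rule 1 satisfied; rule 2 satisfied; rule 3 satisfied; rule 4 satisfied; rule 5 satisfied.

YES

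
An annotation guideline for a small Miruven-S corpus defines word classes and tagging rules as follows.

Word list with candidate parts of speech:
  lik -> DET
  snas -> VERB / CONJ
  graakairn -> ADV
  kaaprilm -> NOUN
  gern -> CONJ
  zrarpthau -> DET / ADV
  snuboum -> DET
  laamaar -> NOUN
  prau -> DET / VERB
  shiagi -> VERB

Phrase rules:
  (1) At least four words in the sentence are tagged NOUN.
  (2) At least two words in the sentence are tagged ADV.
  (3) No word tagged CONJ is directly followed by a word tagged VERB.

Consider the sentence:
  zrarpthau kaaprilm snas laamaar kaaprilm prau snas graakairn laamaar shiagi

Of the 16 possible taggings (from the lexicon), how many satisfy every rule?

8

Candidates per position — 1:zrarpthau {DET,ADV}; 2:kaaprilm {NOUN}; 3:snas {VERB,CONJ}; 4:laamaar {NOUN}; 5:kaaprilm {NOUN}; 6:prau {DET,VERB}; 7:snas {VERB,CONJ}; 8:graakairn {ADV}; 9:laamaar {NOUN}; 10:shiagi {VERB}.
There are 16 candidate sequences in total.
Checking each against the rules leaves 8 sequences.
Count = 8.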